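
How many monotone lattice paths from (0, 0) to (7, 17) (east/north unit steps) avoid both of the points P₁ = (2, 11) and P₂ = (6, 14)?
Number of paths = 165948

Inclusion–exclusion. Total paths: C(24, 7) = 346104. Through P₁: C(13, 2)·C(11, 5) = 36036. Through P₂: C(20, 6)·C(4, 1) = 155040. Since P₁ is strictly southwest of P₂, a monotone path through both must visit P₁ then P₂; paths through both = C(13, 2)·C(7, 4)·C(4, 1) = 10920. Avoid both = 346104 − 36036 − 155040 + 10920 = 165948.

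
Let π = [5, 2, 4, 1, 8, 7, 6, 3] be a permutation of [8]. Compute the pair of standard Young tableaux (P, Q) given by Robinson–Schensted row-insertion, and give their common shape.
P = [1, 3, 6] / [2, 4] / [5, 7] / [8];  Q = [1, 3, 5] / [2, 6] / [4, 7] / [8];  common shape = (3, 2, 2, 1)

Row-insert the values π_1, π_2, … into P one at a time, bumping the leftmost entry strictly greater than the inserted value down to the next row. The recording tableau Q records, in position (i, j), the step at which that cell was added to P.
  Insert 5 (step 1): P = [5];  Q = [1]
  Insert 2 (step 2): P = [2] / [5];  Q = [1] / [2]
  Insert 4 (step 3): P = [2, 4] / [5];  Q = [1, 3] / [2]
  Insert 1 (step 4): P = [1, 4] / [2] / [5];  Q = [1, 3] / [2] / [4]
  Insert 8 (step 5): P = [1, 4, 8] / [2] / [5];  Q = [1, 3, 5] / [2] / [4]
  Insert 7 (step 6): P = [1, 4, 7] / [2, 8] / [5];  Q = [1, 3, 5] / [2, 6] / [4]
  Insert 6 (step 7): P = [1, 4, 6] / [2, 7] / [5, 8];  Q = [1, 3, 5] / [2, 6] / [4, 7]
  Insert 3 (step 8): P = [1, 3, 6] / [2, 4] / [5, 7] / [8];  Q = [1, 3, 5] / [2, 6] / [4, 7] / [8]
Final shape: (3, 2, 2, 1).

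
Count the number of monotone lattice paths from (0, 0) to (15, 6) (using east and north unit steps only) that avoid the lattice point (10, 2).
Number of paths = 45948

Total paths from (0, 0) to (15, 6): C(21, 15) = 54264. Paths through (10, 2): (paths (0, 0) → (10, 2)) × (paths (10, 2) → (15, 6)) = C(12, 10) · C(9, 5) = 66 · 126 = 8316. Avoidance count = 54264 − 8316 = 45948.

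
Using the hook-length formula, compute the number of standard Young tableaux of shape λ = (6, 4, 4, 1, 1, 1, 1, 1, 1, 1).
# SYT of shape (6, 4, 4, 1, 1, 1, 1, 1, 1, 1) = 84651840

Hook-length formula: f^λ = n! / Π hook(c), product over all cells c of the Young diagram. For λ = (6, 4, 4, 1, 1, 1, 1, 1, 1, 1), n = 21 boxes. Hook lengths by row (left-to-right, top-to-bottom): [15, 7, 6, 5, 2, 1]; [12, 4, 3, 2]; [11, 3, 2, 1]; [7]; [6]; [5]; [4]; [3]; [2]; [1]. Product of hooks = 603542016000. So f^λ = 21! / 603542016000 = 51090942171709440000 / 603542016000 = 84651840.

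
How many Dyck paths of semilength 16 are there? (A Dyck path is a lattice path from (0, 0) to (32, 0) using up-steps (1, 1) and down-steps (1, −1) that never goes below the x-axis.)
C_16 = 35357670

These Dyck paths are counted by the Catalan number C_n = (1/(n + 1)) · C(2n, n). For n = 16: C_16 = (1/17) · C(32, 16) = 601080390/17 = 35357670.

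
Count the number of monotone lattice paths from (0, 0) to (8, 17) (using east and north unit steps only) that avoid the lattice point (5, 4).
Number of paths = 1011015

Total paths from (0, 0) to (8, 17): C(25, 8) = 1081575. Paths through (5, 4): (paths (0, 0) → (5, 4)) × (paths (5, 4) → (8, 17)) = C(9, 5) · C(16, 3) = 126 · 560 = 70560. Avoidance count = 1081575 − 70560 = 1011015.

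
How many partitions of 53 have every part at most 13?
p(53, parts ≤ 13) = 169919

Use the recurrence p(n, m) = p(n, m−1) + p(n−m, m): either the largest part is < m (count p(n, m−1)) or the largest part is exactly m (remove one copy of m, count p(n−m, m)). With p(0, ·) = 1 this gives p(53, parts ≤ 13) = 169919. (By conjugating Young diagrams, this also counts partitions of 53 into at most 13 parts.)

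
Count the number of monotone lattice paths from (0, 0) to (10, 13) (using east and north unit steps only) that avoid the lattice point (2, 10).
Number of paths = 1133176

Total paths from (0, 0) to (10, 13): C(23, 10) = 1144066. Paths through (2, 10): (paths (0, 0) → (2, 10)) × (paths (2, 10) → (10, 13)) = C(12, 2) · C(11, 8) = 66 · 165 = 10890. Avoidance count = 1144066 − 10890 = 1133176.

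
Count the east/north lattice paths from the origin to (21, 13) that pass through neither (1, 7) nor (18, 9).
Number of paths = 762150925

Inclusion–exclusion. Total paths: C(34, 21) = 927983760. Through P₁: C(8, 1)·C(26, 20) = 1841840. Through P₂: C(27, 18)·C(7, 3) = 164038875. Since P₁ is strictly southwest of P₂, a monotone path through both must visit P₁ then P₂; paths through both = C(8, 1)·C(19, 17)·C(7, 3) = 47880. Avoid both = 927983760 − 1841840 − 164038875 + 47880 = 762150925.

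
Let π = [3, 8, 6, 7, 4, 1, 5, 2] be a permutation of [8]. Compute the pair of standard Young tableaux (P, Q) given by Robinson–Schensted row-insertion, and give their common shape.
P = [1, 2, 5] / [3, 4] / [6, 7] / [8];  Q = [1, 2, 4] / [3, 7] / [5, 8] / [6];  common shape = (3, 2, 2, 1)

Row-insert the values π_1, π_2, … into P one at a time, bumping the leftmost entry strictly greater than the inserted value down to the next row. The recording tableau Q records, in position (i, j), the step at which that cell was added to P.
  Insert 3 (step 1): P = [3];  Q = [1]
  Insert 8 (step 2): P = [3, 8];  Q = [1, 2]
  Insert 6 (step 3): P = [3, 6] / [8];  Q = [1, 2] / [3]
  Insert 7 (step 4): P = [3, 6, 7] / [8];  Q = [1, 2, 4] / [3]
  Insert 4 (step 5): P = [3, 4, 7] / [6] / [8];  Q = [1, 2, 4] / [3] / [5]
  Insert 1 (step 6): P = [1, 4, 7] / [3] / [6] / [8];  Q = [1, 2, 4] / [3] / [5] / [6]
  Insert 5 (step 7): P = [1, 4, 5] / [3, 7] / [6] / [8];  Q = [1, 2, 4] / [3, 7] / [5] / [6]
  Insert 2 (step 8): P = [1, 2, 5] / [3, 4] / [6, 7] / [8];  Q = [1, 2, 4] / [3, 7] / [5, 8] / [6]
Final shape: (3, 2, 2, 1).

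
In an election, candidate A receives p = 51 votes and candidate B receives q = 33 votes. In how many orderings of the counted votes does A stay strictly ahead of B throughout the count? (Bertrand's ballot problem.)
Strict-lead orderings = 52728626128623148048644

Total orderings of the 84 votes with 51 for A: C(84, 51) = 246066921933574690893672. By the Bertrand ballot formula (Cycle Lemma / reflection principle), the number of orderings in which A is strictly ahead of B throughout is (p − q)/(p + q) · C(p + q, p) = (51 − 33)/(51 + 33) · 246066921933574690893672 = 52728626128623148048644.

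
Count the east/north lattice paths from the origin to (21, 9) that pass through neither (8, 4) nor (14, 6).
Number of paths = 7077990

Inclusion–exclusion. Total paths: C(30, 21) = 14307150. Through P₁: C(12, 8)·C(18, 13) = 4241160. Through P₂: C(20, 14)·C(10, 7) = 4651200. Since P₁ is strictly southwest of P₂, a monotone path through both must visit P₁ then P₂; paths through both = C(12, 8)·C(8, 6)·C(10, 7) = 1663200. Avoid both = 14307150 − 4241160 − 4651200 + 1663200 = 7077990.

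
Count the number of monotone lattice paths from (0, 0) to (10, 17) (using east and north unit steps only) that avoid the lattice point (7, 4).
Number of paths = 8251485

Total paths from (0, 0) to (10, 17): C(27, 10) = 8436285. Paths through (7, 4): (paths (0, 0) → (7, 4)) × (paths (7, 4) → (10, 17)) = C(11, 7) · C(16, 3) = 330 · 560 = 184800. Avoidance count = 8436285 − 184800 = 8251485.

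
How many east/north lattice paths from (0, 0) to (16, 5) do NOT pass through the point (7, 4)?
Number of paths = 17049

Total paths from (0, 0) to (16, 5): C(21, 16) = 20349. Paths through (7, 4): (paths (0, 0) → (7, 4)) × (paths (7, 4) → (16, 5)) = C(11, 7) · C(10, 9) = 330 · 10 = 3300. Avoidance count = 20349 − 3300 = 17049.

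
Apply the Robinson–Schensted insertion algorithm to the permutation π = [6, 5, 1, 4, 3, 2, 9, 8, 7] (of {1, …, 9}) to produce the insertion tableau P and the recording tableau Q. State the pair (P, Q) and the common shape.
P = [1, 2, 7] / [3, 8] / [4, 9] / [5] / [6];  Q = [1, 4, 7] / [2, 8] / [3, 9] / [5] / [6];  common shape = (3, 2, 2, 1, 1)

Row-insert the values π_1, π_2, … into P one at a time, bumping the leftmost entry strictly greater than the inserted value down to the next row. The recording tableau Q records, in position (i, j), the step at which that cell was added to P.
  Insert 6 (step 1): P = [6];  Q = [1]
  Insert 5 (step 2): P = [5] / [6];  Q = [1] / [2]
  Insert 1 (step 3): P = [1] / [5] / [6];  Q = [1] / [2] / [3]
  Insert 4 (step 4): P = [1, 4] / [5] / [6];  Q = [1, 4] / [2] / [3]
  Insert 3 (step 5): P = [1, 3] / [4] / [5] / [6];  Q = [1, 4] / [2] / [3] / [5]
  Insert 2 (step 6): P = [1, 2] / [3] / [4] / [5] / [6];  Q = [1, 4] / [2] / [3] / [5] / [6]
  Insert 9 (step 7): P = [1, 2, 9] / [3] / [4] / [5] / [6];  Q = [1, 4, 7] / [2] / [3] / [5] / [6]
  Insert 8 (step 8): P = [1, 2, 8] / [3, 9] / [4] / [5] / [6];  Q = [1, 4, 7] / [2, 8] / [3] / [5] / [6]
  Insert 7 (step 9): P = [1, 2, 7] / [3, 8] / [4, 9] / [5] / [6];  Q = [1, 4, 7] / [2, 8] / [3, 9] / [5] / [6]
Final shape: (3, 2, 2, 1, 1).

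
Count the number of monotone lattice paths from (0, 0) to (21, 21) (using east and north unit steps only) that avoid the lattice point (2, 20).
Number of paths = 538257869820

Total paths from (0, 0) to (21, 21): C(42, 21) = 538257874440. Paths through (2, 20): (paths (0, 0) → (2, 20)) × (paths (2, 20) → (21, 21)) = C(22, 2) · C(20, 19) = 231 · 20 = 4620. Avoidance count = 538257874440 − 4620 = 538257869820.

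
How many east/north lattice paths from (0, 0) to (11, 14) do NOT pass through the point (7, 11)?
Number of paths = 3343560

Total paths from (0, 0) to (11, 14): C(25, 11) = 4457400. Paths through (7, 11): (paths (0, 0) → (7, 11)) × (paths (7, 11) → (11, 14)) = C(18, 7) · C(7, 4) = 31824 · 35 = 1113840. Avoidance count = 4457400 − 1113840 = 3343560.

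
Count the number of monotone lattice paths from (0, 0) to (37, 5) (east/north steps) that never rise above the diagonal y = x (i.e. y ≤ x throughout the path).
Number of paths = 738738

By the reflection principle (André's argument), the number of monotone paths to (37, 5) with n ≤ m that never go above y = x is C(42, 37) − C(42, 38) = 850668 − 111930 = 738738.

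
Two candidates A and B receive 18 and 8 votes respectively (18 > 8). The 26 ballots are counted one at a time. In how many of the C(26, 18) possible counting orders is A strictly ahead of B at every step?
Strict-lead orderings = 600875

Total orderings of the 26 votes with 18 for A: C(26, 18) = 1562275. By the Bertrand ballot formula (Cycle Lemma / reflection principle), the number of orderings in which A is strictly ahead of B throughout is (p − q)/(p + q) · C(p + q, p) = (18 − 8)/(18 + 8) · 1562275 = 600875.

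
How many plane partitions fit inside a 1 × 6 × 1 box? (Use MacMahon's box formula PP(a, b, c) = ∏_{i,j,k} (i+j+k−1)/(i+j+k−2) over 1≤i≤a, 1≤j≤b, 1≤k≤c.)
PP(1, 6, 1) = 7

Evaluate the triple product over i = 1..1, j = 1..6, k = 1..1. The factors are (2/1) · (3/2) · (4/3) · (5/4) · (6/5) · (7/6). The numerators and denominators telescope so the product is an integer; carrying out the multiplication exactly gives PP(1, 6, 1) = 7.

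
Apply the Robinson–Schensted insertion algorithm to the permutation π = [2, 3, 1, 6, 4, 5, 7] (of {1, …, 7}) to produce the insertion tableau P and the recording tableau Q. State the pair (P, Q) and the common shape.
P = [1, 3, 4, 5, 7] / [2, 6];  Q = [1, 2, 4, 6, 7] / [3, 5];  common shape = (5, 2)

Row-insert the values π_1, π_2, … into P one at a time, bumping the leftmost entry strictly greater than the inserted value down to the next row. The recording tableau Q records, in position (i, j), the step at which that cell was added to P.
  Insert 2 (step 1): P = [2];  Q = [1]
  Insert 3 (step 2): P = [2, 3];  Q = [1, 2]
  Insert 1 (step 3): P = [1, 3] / [2];  Q = [1, 2] / [3]
  Insert 6 (step 4): P = [1, 3, 6] / [2];  Q = [1, 2, 4] / [3]
  Insert 4 (step 5): P = [1, 3, 4] / [2, 6];  Q = [1, 2, 4] / [3, 5]
  Insert 5 (step 6): P = [1, 3, 4, 5] / [2, 6];  Q = [1, 2, 4, 6] / [3, 5]
  Insert 7 (step 7): P = [1, 3, 4, 5, 7] / [2, 6];  Q = [1, 2, 4, 6, 7] / [3, 5]
Final shape: (5, 2).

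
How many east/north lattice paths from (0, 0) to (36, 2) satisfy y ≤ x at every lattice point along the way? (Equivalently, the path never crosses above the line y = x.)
Number of paths = 665

By the reflection principle (André's argument), the number of monotone paths to (36, 2) with n ≤ m that never go above y = x is C(38, 36) − C(38, 37) = 703 − 38 = 665.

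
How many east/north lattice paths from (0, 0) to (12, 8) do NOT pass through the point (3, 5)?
Number of paths = 113650

Total paths from (0, 0) to (12, 8): C(20, 12) = 125970. Paths through (3, 5): (paths (0, 0) → (3, 5)) × (paths (3, 5) → (12, 8)) = C(8, 3) · C(12, 9) = 56 · 220 = 12320. Avoidance count = 125970 − 12320 = 113650.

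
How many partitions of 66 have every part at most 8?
p(66, parts ≤ 8) = 137977

Use the recurrence p(n, m) = p(n, m−1) + p(n−m, m): either the largest part is < m (count p(n, m−1)) or the largest part is exactly m (remove one copy of m, count p(n−m, m)). With p(0, ·) = 1 this gives p(66, parts ≤ 8) = 137977. (By conjugating Young diagrams, this also counts partitions of 66 into at most 8 parts.)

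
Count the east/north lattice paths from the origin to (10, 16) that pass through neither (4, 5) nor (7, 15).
Number of paths = 3214327

Inclusion–exclusion. Total paths: C(26, 10) = 5311735. Through P₁: C(9, 4)·C(17, 6) = 1559376. Through P₂: C(22, 7)·C(4, 3) = 682176. Since P₁ is strictly southwest of P₂, a monotone path through both must visit P₁ then P₂; paths through both = C(9, 4)·C(13, 3)·C(4, 3) = 144144. Avoid both = 5311735 − 1559376 − 682176 + 144144 = 3214327.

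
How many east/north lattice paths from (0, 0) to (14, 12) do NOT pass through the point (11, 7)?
Number of paths = 7875556

Total paths from (0, 0) to (14, 12): C(26, 14) = 9657700. Paths through (11, 7): (paths (0, 0) → (11, 7)) × (paths (11, 7) → (14, 12)) = C(18, 11) · C(8, 3) = 31824 · 56 = 1782144. Avoidance count = 9657700 − 1782144 = 7875556.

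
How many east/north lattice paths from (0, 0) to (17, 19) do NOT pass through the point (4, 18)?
Number of paths = 8597394190

Total paths from (0, 0) to (17, 19): C(36, 17) = 8597496600. Paths through (4, 18): (paths (0, 0) → (4, 18)) × (paths (4, 18) → (17, 19)) = C(22, 4) · C(14, 13) = 7315 · 14 = 102410. Avoidance count = 8597496600 − 102410 = 8597394190.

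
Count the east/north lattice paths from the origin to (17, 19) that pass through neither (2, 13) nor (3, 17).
Number of paths = 8591725080

Inclusion–exclusion. Total paths: C(36, 17) = 8597496600. Through P₁: C(15, 2)·C(21, 15) = 5697720. Through P₂: C(20, 3)·C(16, 14) = 136800. Since P₁ is strictly southwest of P₂, a monotone path through both must visit P₁ then P₂; paths through both = C(15, 2)·C(5, 1)·C(16, 14) = 63000. Avoid both = 8597496600 − 5697720 − 136800 + 63000 = 8591725080.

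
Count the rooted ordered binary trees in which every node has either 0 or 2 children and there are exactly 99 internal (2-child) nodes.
C_99 = 227508830794229349661819540395688853956041682601541047340

These full binary trees are counted by the Catalan number C_n = (1/(n + 1)) · C(2n, n). For n = 99: C_99 = (1/100) · C(198, 99) = 22750883079422934966181954039568885395604168260154104734000/100 = 227508830794229349661819540395688853956041682601541047340.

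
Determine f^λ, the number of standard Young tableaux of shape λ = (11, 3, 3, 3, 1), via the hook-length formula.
# SYT of shape (11, 3, 3, 3, 1) = 31337460

Hook-length formula: f^λ = n! / Π hook(c), product over all cells c of the Young diagram. For λ = (11, 3, 3, 3, 1), n = 21 boxes. Hook lengths by row (left-to-right, top-to-bottom): [15, 13, 12, 8, 7, 6, 5, 4, 3, 2, 1]; [6, 4, 3]; [5, 3, 2]; [4, 2, 1]; [1]. Product of hooks = 1630347264000. So f^λ = 21! / 1630347264000 = 51090942171709440000 / 1630347264000 = 31337460.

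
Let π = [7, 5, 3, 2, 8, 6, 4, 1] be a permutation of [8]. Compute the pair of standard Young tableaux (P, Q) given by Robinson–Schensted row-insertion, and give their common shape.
P = [1, 4] / [2, 6] / [3, 8] / [5] / [7];  Q = [1, 5] / [2, 6] / [3, 7] / [4] / [8];  common shape = (2, 2, 2, 1, 1)

Row-insert the values π_1, π_2, … into P one at a time, bumping the leftmost entry strictly greater than the inserted value down to the next row. The recording tableau Q records, in position (i, j), the step at which that cell was added to P.
  Insert 7 (step 1): P = [7];  Q = [1]
  Insert 5 (step 2): P = [5] / [7];  Q = [1] / [2]
  Insert 3 (step 3): P = [3] / [5] / [7];  Q = [1] / [2] / [3]
  Insert 2 (step 4): P = [2] / [3] / [5] / [7];  Q = [1] / [2] / [3] / [4]
  Insert 8 (step 5): P = [2, 8] / [3] / [5] / [7];  Q = [1, 5] / [2] / [3] / [4]
  Insert 6 (step 6): P = [2, 6] / [3, 8] / [5] / [7];  Q = [1, 5] / [2, 6] / [3] / [4]
  Insert 4 (step 7): P = [2, 4] / [3, 6] / [5, 8] / [7];  Q = [1, 5] / [2, 6] / [3, 7] / [4]
  Insert 1 (step 8): P = [1, 4] / [2, 6] / [3, 8] / [5] / [7];  Q = [1, 5] / [2, 6] / [3, 7] / [4] / [8]
Final shape: (2, 2, 2, 1, 1).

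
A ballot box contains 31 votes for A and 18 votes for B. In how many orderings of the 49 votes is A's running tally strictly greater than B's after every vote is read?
Strict-lead orderings = 3065415516592

Total orderings of the 49 votes with 31 for A: C(49, 31) = 11554258485616. By the Bertrand ballot formula (Cycle Lemma / reflection principle), the number of orderings in which A is strictly ahead of B throughout is (p − q)/(p + q) · C(p + q, p) = (31 − 18)/(31 + 18) · 11554258485616 = 3065415516592.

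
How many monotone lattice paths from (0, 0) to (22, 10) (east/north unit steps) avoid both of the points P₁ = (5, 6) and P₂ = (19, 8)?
Number of paths = 40100820

Inclusion–exclusion. Total paths: C(32, 22) = 64512240. Through P₁: C(11, 5)·C(21, 17) = 2765070. Through P₂: C(27, 19)·C(5, 3) = 22200750. Since P₁ is strictly southwest of P₂, a monotone path through both must visit P₁ then P₂; paths through both = C(11, 5)·C(16, 14)·C(5, 3) = 554400. Avoid both = 64512240 − 2765070 − 22200750 + 554400 = 40100820.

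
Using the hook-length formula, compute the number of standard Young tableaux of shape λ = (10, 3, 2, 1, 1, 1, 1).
# SYT of shape (10, 3, 2, 1, 1, 1, 1) = 4408950

Hook-length formula: f^λ = n! / Π hook(c), product over all cells c of the Young diagram. For λ = (10, 3, 2, 1, 1, 1, 1), n = 19 boxes. Hook lengths by row (left-to-right, top-to-bottom): [16, 11, 9, 7, 6, 5, 4, 3, 2, 1]; [8, 3, 1]; [6, 1]; [4]; [3]; [2]; [1]. Product of hooks = 27590492160. So f^λ = 19! / 27590492160 = 121645100408832000 / 27590492160 = 4408950.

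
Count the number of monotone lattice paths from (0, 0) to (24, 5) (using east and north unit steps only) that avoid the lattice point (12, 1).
Number of paths = 95095

Total paths from (0, 0) to (24, 5): C(29, 24) = 118755. Paths through (12, 1): (paths (0, 0) → (12, 1)) × (paths (12, 1) → (24, 5)) = C(13, 12) · C(16, 12) = 13 · 1820 = 23660. Avoidance count = 118755 − 23660 = 95095.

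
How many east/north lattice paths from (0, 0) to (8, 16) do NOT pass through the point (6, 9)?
Number of paths = 555291

Total paths from (0, 0) to (8, 16): C(24, 8) = 735471. Paths through (6, 9): (paths (0, 0) → (6, 9)) × (paths (6, 9) → (8, 16)) = C(15, 6) · C(9, 2) = 5005 · 36 = 180180. Avoidance count = 735471 − 180180 = 555291.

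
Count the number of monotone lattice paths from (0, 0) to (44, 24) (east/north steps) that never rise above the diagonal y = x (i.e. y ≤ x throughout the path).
Number of paths = 701713235902693560

By the reflection principle (André's argument), the number of monotone paths to (44, 24) with n ≤ m that never go above y = x is C(68, 44) − C(68, 45) = 1503671219791486200 − 801957983888792640 = 701713235902693560.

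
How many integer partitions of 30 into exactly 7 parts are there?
p(30, 7 parts) = 618

Partitions of n into exactly k parts are in bijection with partitions of n − k into at most k parts (subtract 1 from each part). So p(30, exactly 7) = p(23, parts ≤ 7). Computing via the recurrence p(m, j) = p(m, j−1) + p(m−j, j) gives 618.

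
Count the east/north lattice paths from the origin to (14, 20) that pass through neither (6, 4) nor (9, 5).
Number of paths = 1219511082

Inclusion–exclusion. Total paths: C(34, 14) = 1391975640. Through P₁: C(10, 6)·C(24, 8) = 154448910. Through P₂: C(14, 9)·C(20, 5) = 31039008. Since P₁ is strictly southwest of P₂, a monotone path through both must visit P₁ then P₂; paths through both = C(10, 6)·C(4, 3)·C(20, 5) = 13023360. Avoid both = 1391975640 − 154448910 − 31039008 + 13023360 = 1219511082.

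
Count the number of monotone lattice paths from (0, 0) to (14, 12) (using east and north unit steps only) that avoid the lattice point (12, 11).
Number of paths = 5601466

Total paths from (0, 0) to (14, 12): C(26, 14) = 9657700. Paths through (12, 11): (paths (0, 0) → (12, 11)) × (paths (12, 11) → (14, 12)) = C(23, 12) · C(3, 2) = 1352078 · 3 = 4056234. Avoidance count = 9657700 − 4056234 = 5601466.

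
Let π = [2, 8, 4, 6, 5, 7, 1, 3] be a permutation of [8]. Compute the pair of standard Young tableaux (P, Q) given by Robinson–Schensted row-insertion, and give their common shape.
P = [1, 3, 5, 7] / [2, 4] / [6] / [8];  Q = [1, 2, 4, 6] / [3, 8] / [5] / [7];  common shape = (4, 2, 1, 1)

Row-insert the values π_1, π_2, … into P one at a time, bumping the leftmost entry strictly greater than the inserted value down to the next row. The recording tableau Q records, in position (i, j), the step at which that cell was added to P.
  Insert 2 (step 1): P = [2];  Q = [1]
  Insert 8 (step 2): P = [2, 8];  Q = [1, 2]
  Insert 4 (step 3): P = [2, 4] / [8];  Q = [1, 2] / [3]
  Insert 6 (step 4): P = [2, 4, 6] / [8];  Q = [1, 2, 4] / [3]
  Insert 5 (step 5): P = [2, 4, 5] / [6] / [8];  Q = [1, 2, 4] / [3] / [5]
  Insert 7 (step 6): P = [2, 4, 5, 7] / [6] / [8];  Q = [1, 2, 4, 6] / [3] / [5]
  Insert 1 (step 7): P = [1, 4, 5, 7] / [2] / [6] / [8];  Q = [1, 2, 4, 6] / [3] / [5] / [7]
  Insert 3 (step 8): P = [1, 3, 5, 7] / [2, 4] / [6] / [8];  Q = [1, 2, 4, 6] / [3, 8] / [5] / [7]
Final shape: (4, 2, 1, 1).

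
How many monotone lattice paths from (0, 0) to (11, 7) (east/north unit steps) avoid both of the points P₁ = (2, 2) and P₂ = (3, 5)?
Number of paths = 18372

Inclusion–exclusion. Total paths: C(18, 11) = 31824. Through P₁: C(4, 2)·C(14, 9) = 12012. Through P₂: C(8, 3)·C(10, 8) = 2520. Since P₁ is strictly southwest of P₂, a monotone path through both must visit P₁ then P₂; paths through both = C(4, 2)·C(4, 1)·C(10, 8) = 1080. Avoid both = 31824 − 12012 − 2520 + 1080 = 18372.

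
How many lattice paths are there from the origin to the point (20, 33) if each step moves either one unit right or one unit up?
Number of paths = 202355008436035

A monotone lattice path from (0, 0) to (20, 33) consists of 20 east steps and 33 north steps in some order, so it is determined by which 20 of the 53 steps are east. The count is C(53, 20) = 202355008436035.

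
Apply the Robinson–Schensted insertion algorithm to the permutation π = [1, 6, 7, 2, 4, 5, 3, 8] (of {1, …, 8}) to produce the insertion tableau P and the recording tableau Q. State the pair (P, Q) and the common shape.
P = [1, 2, 3, 5, 8] / [4, 7] / [6];  Q = [1, 2, 3, 6, 8] / [4, 5] / [7];  common shape = (5, 2, 1)

Row-insert the values π_1, π_2, … into P one at a time, bumping the leftmost entry strictly greater than the inserted value down to the next row. The recording tableau Q records, in position (i, j), the step at which that cell was added to P.
  Insert 1 (step 1): P = [1];  Q = [1]
  Insert 6 (step 2): P = [1, 6];  Q = [1, 2]
  Insert 7 (step 3): P = [1, 6, 7];  Q = [1, 2, 3]
  Insert 2 (step 4): P = [1, 2, 7] / [6];  Q = [1, 2, 3] / [4]
  Insert 4 (step 5): P = [1, 2, 4] / [6, 7];  Q = [1, 2, 3] / [4, 5]
  Insert 5 (step 6): P = [1, 2, 4, 5] / [6, 7];  Q = [1, 2, 3, 6] / [4, 5]
  Insert 3 (step 7): P = [1, 2, 3, 5] / [4, 7] / [6];  Q = [1, 2, 3, 6] / [4, 5] / [7]
  Insert 8 (step 8): P = [1, 2, 3, 5, 8] / [4, 7] / [6];  Q = [1, 2, 3, 6, 8] / [4, 5] / [7]
Final shape: (5, 2, 1).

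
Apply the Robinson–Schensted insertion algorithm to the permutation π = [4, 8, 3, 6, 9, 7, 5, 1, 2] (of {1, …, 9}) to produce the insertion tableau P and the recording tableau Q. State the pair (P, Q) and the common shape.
P = [1, 2, 7] / [3, 5, 9] / [4, 6] / [8];  Q = [1, 2, 5] / [3, 4, 6] / [7, 9] / [8];  common shape = (3, 3, 2, 1)

Row-insert the values π_1, π_2, … into P one at a time, bumping the leftmost entry strictly greater than the inserted value down to the next row. The recording tableau Q records, in position (i, j), the step at which that cell was added to P.
  Insert 4 (step 1): P = [4];  Q = [1]
  Insert 8 (step 2): P = [4, 8];  Q = [1, 2]
  Insert 3 (step 3): P = [3, 8] / [4];  Q = [1, 2] / [3]
  Insert 6 (step 4): P = [3, 6] / [4, 8];  Q = [1, 2] / [3, 4]
  Insert 9 (step 5): P = [3, 6, 9] / [4, 8];  Q = [1, 2, 5] / [3, 4]
  Insert 7 (step 6): P = [3, 6, 7] / [4, 8, 9];  Q = [1, 2, 5] / [3, 4, 6]
  Insert 5 (step 7): P = [3, 5, 7] / [4, 6, 9] / [8];  Q = [1, 2, 5] / [3, 4, 6] / [7]
  Insert 1 (step 8): P = [1, 5, 7] / [3, 6, 9] / [4] / [8];  Q = [1, 2, 5] / [3, 4, 6] / [7] / [8]
  Insert 2 (step 9): P = [1, 2, 7] / [3, 5, 9] / [4, 6] / [8];  Q = [1, 2, 5] / [3, 4, 6] / [7, 9] / [8]
Final shape: (3, 3, 2, 1).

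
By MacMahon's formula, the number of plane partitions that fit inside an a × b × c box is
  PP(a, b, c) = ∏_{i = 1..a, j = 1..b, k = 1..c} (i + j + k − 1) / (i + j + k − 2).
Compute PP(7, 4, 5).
PP(7, 4, 5) = 868489479

Evaluate the triple product over i = 1..7, j = 1..4, k = 1..5. The factors are (2/1) · (3/2) · (4/3) · (5/4) · (6/5) · (3/2) · (4/3) · (5/4) · … (140 factors total). The numerators and denominators telescope so the product is an integer; carrying out the multiplication exactly gives PP(7, 4, 5) = 868489479.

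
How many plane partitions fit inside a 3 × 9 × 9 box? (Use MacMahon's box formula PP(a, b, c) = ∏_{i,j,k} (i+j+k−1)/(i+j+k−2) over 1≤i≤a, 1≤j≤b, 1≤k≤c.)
PP(3, 9, 9) = 1371597504992

Evaluate the triple product over i = 1..3, j = 1..9, k = 1..9. The factors are (2/1) · (3/2) · (4/3) · (5/4) · (6/5) · (7/6) · (8/7) · (9/8) · … (243 factors total). The numerators and denominators telescope so the product is an integer; carrying out the multiplication exactly gives PP(3, 9, 9) = 1371597504992.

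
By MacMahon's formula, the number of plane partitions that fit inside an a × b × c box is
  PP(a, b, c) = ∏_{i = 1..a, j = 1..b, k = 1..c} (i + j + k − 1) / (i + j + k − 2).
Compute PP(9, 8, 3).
PP(9, 8, 3) = 198520691512

Evaluate the triple product over i = 1..9, j = 1..8, k = 1..3. The factors are (2/1) · (3/2) · (4/3) · (3/2) · (4/3) · (5/4) · (4/3) · (5/4) · … (216 factors total). The numerators and denominators telescope so the product is an integer; carrying out the multiplication exactly gives PP(9, 8, 3) = 198520691512.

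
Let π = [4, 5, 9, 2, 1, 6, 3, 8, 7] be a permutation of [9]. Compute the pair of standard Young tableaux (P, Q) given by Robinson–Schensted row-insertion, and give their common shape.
P = [1, 3, 6, 7] / [2, 5, 8] / [4, 9];  Q = [1, 2, 3, 8] / [4, 6, 9] / [5, 7];  common shape = (4, 3, 2)

Row-insert the values π_1, π_2, … into P one at a time, bumping the leftmost entry strictly greater than the inserted value down to the next row. The recording tableau Q records, in position (i, j), the step at which that cell was added to P.
  Insert 4 (step 1): P = [4];  Q = [1]
  Insert 5 (step 2): P = [4, 5];  Q = [1, 2]
  Insert 9 (step 3): P = [4, 5, 9];  Q = [1, 2, 3]
  Insert 2 (step 4): P = [2, 5, 9] / [4];  Q = [1, 2, 3] / [4]
  Insert 1 (step 5): P = [1, 5, 9] / [2] / [4];  Q = [1, 2, 3] / [4] / [5]
  Insert 6 (step 6): P = [1, 5, 6] / [2, 9] / [4];  Q = [1, 2, 3] / [4, 6] / [5]
  Insert 3 (step 7): P = [1, 3, 6] / [2, 5] / [4, 9];  Q = [1, 2, 3] / [4, 6] / [5, 7]
  Insert 8 (step 8): P = [1, 3, 6, 8] / [2, 5] / [4, 9];  Q = [1, 2, 3, 8] / [4, 6] / [5, 7]
  Insert 7 (step 9): P = [1, 3, 6, 7] / [2, 5, 8] / [4, 9];  Q = [1, 2, 3, 8] / [4, 6, 9] / [5, 7]
Final shape: (4, 3, 2).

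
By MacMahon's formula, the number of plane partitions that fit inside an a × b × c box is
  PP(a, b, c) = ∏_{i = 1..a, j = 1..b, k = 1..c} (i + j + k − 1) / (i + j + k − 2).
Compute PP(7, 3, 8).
PP(7, 3, 8) = 4971151900

Evaluate the triple product over i = 1..7, j = 1..3, k = 1..8. The factors are (2/1) · (3/2) · (4/3) · (5/4) · (6/5) · (7/6) · (8/7) · (9/8) · … (168 factors total). The numerators and denominators telescope so the product is an integer; carrying out the multiplication exactly gives PP(7, 3, 8) = 4971151900.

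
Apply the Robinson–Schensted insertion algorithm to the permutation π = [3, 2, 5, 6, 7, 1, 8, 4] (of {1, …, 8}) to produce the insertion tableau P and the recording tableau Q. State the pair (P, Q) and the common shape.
P = [1, 4, 6, 7, 8] / [2, 5] / [3];  Q = [1, 3, 4, 5, 7] / [2, 8] / [6];  common shape = (5, 2, 1)

Row-insert the values π_1, π_2, … into P one at a time, bumping the leftmost entry strictly greater than the inserted value down to the next row. The recording tableau Q records, in position (i, j), the step at which that cell was added to P.
  Insert 3 (step 1): P = [3];  Q = [1]
  Insert 2 (step 2): P = [2] / [3];  Q = [1] / [2]
  Insert 5 (step 3): P = [2, 5] / [3];  Q = [1, 3] / [2]
  Insert 6 (step 4): P = [2, 5, 6] / [3];  Q = [1, 3, 4] / [2]
  Insert 7 (step 5): P = [2, 5, 6, 7] / [3];  Q = [1, 3, 4, 5] / [2]
  Insert 1 (step 6): P = [1, 5, 6, 7] / [2] / [3];  Q = [1, 3, 4, 5] / [2] / [6]
  Insert 8 (step 7): P = [1, 5, 6, 7, 8] / [2] / [3];  Q = [1, 3, 4, 5, 7] / [2] / [6]
  Insert 4 (step 8): P = [1, 4, 6, 7, 8] / [2, 5] / [3];  Q = [1, 3, 4, 5, 7] / [2, 8] / [6]
Final shape: (5, 2, 1).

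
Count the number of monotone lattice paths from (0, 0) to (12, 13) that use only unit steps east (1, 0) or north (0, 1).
Number of paths = 5200300

A monotone lattice path from (0, 0) to (12, 13) consists of 12 east steps and 13 north steps in some order, so it is determined by which 12 of the 25 steps are east. The count is C(25, 12) = 5200300.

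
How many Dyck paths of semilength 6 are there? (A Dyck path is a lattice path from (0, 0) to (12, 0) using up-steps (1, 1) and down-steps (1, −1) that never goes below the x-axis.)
C_6 = 132

These Dyck paths are counted by the Catalan number C_n = (1/(n + 1)) · C(2n, n). For n = 6: C_6 = (1/7) · C(12, 6) = 924/7 = 132.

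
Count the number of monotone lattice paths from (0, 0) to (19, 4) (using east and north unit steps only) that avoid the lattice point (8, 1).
Number of paths = 5579

Total paths from (0, 0) to (19, 4): C(23, 19) = 8855. Paths through (8, 1): (paths (0, 0) → (8, 1)) × (paths (8, 1) → (19, 4)) = C(9, 8) · C(14, 11) = 9 · 364 = 3276. Avoidance count = 8855 − 3276 = 5579.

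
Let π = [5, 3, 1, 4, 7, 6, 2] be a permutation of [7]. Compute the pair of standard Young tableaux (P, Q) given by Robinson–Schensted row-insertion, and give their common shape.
P = [1, 2, 6] / [3, 4] / [5, 7];  Q = [1, 4, 5] / [2, 6] / [3, 7];  common shape = (3, 2, 2)

Row-insert the values π_1, π_2, … into P one at a time, bumping the leftmost entry strictly greater than the inserted value down to the next row. The recording tableau Q records, in position (i, j), the step at which that cell was added to P.
  Insert 5 (step 1): P = [5];  Q = [1]
  Insert 3 (step 2): P = [3] / [5];  Q = [1] / [2]
  Insert 1 (step 3): P = [1] / [3] / [5];  Q = [1] / [2] / [3]
  Insert 4 (step 4): P = [1, 4] / [3] / [5];  Q = [1, 4] / [2] / [3]
  Insert 7 (step 5): P = [1, 4, 7] / [3] / [5];  Q = [1, 4, 5] / [2] / [3]
  Insert 6 (step 6): P = [1, 4, 6] / [3, 7] / [5];  Q = [1, 4, 5] / [2, 6] / [3]
  Insert 2 (step 7): P = [1, 2, 6] / [3, 4] / [5, 7];  Q = [1, 4, 5] / [2, 6] / [3, 7]
Final shape: (3, 2, 2).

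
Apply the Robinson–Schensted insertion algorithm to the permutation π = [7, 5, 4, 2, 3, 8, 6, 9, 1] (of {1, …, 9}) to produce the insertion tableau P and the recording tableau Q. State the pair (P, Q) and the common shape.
P = [1, 3, 6, 9] / [2, 8] / [4] / [5] / [7];  Q = [1, 5, 6, 8] / [2, 7] / [3] / [4] / [9];  common shape = (4, 2, 1, 1, 1)

Row-insert the values π_1, π_2, … into P one at a time, bumping the leftmost entry strictly greater than the inserted value down to the next row. The recording tableau Q records, in position (i, j), the step at which that cell was added to P.
  Insert 7 (step 1): P = [7];  Q = [1]
  Insert 5 (step 2): P = [5] / [7];  Q = [1] / [2]
  Insert 4 (step 3): P = [4] / [5] / [7];  Q = [1] / [2] / [3]
  Insert 2 (step 4): P = [2] / [4] / [5] / [7];  Q = [1] / [2] / [3] / [4]
  Insert 3 (step 5): P = [2, 3] / [4] / [5] / [7];  Q = [1, 5] / [2] / [3] / [4]
  Insert 8 (step 6): P = [2, 3, 8] / [4] / [5] / [7];  Q = [1, 5, 6] / [2] / [3] / [4]
  Insert 6 (step 7): P = [2, 3, 6] / [4, 8] / [5] / [7];  Q = [1, 5, 6] / [2, 7] / [3] / [4]
  Insert 9 (step 8): P = [2, 3, 6, 9] / [4, 8] / [5] / [7];  Q = [1, 5, 6, 8] / [2, 7] / [3] / [4]
  Insert 1 (step 9): P = [1, 3, 6, 9] / [2, 8] / [4] / [5] / [7];  Q = [1, 5, 6, 8] / [2, 7] / [3] / [4] / [9]
Final shape: (4, 2, 1, 1, 1).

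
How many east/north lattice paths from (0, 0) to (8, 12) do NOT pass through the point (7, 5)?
Number of paths = 119634

Total paths from (0, 0) to (8, 12): C(20, 8) = 125970. Paths through (7, 5): (paths (0, 0) → (7, 5)) × (paths (7, 5) → (8, 12)) = C(12, 7) · C(8, 1) = 792 · 8 = 6336. Avoidance count = 125970 − 6336 = 119634.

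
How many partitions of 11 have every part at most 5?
p(11, parts ≤ 5) = 37

Partitions of 11 with all parts ≤ 5: 5+5+1, 5+4+2, 5+4+1+1, 5+3+3, 5+3+2+1, 5+3+1+1+1, 5+2+2+2, 5+2+2+1+1, 5+2+1+1+1+1, 5+1+1+1+1+1+1, 4+4+3, 4+4+2+1, 4+4+1+1+1, 4+3+3+1, 4+3+2+2, 4+3+2+1+1, 4+3+1+1+1+1, 4+2+2+2+1, 4+2+2+1+1+1, 4+2+1+1+1+1+1, 4+1+1+1+1+1+1+1, 3+3+3+2, 3+3+3+1+1, 3+3+2+2+1, 3+3+2+1+1+1, 3+3+1+1+1+1+1, 3+2+2+2+2, 3+2+2+2+1+1, 3+2+2+1+1+1+1, 3+2+1+1+1+1+1+1, … (37 total). Count = 37.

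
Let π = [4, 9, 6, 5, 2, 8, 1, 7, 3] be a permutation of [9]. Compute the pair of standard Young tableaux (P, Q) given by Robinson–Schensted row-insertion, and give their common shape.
P = [1, 3, 7] / [2, 5] / [4, 8] / [6] / [9];  Q = [1, 2, 6] / [3, 8] / [4, 9] / [5] / [7];  common shape = (3, 2, 2, 1, 1)

Row-insert the values π_1, π_2, … into P one at a time, bumping the leftmost entry strictly greater than the inserted value down to the next row. The recording tableau Q records, in position (i, j), the step at which that cell was added to P.
  Insert 4 (step 1): P = [4];  Q = [1]
  Insert 9 (step 2): P = [4, 9];  Q = [1, 2]
  Insert 6 (step 3): P = [4, 6] / [9];  Q = [1, 2] / [3]
  Insert 5 (step 4): P = [4, 5] / [6] / [9];  Q = [1, 2] / [3] / [4]
  Insert 2 (step 5): P = [2, 5] / [4] / [6] / [9];  Q = [1, 2] / [3] / [4] / [5]
  Insert 8 (step 6): P = [2, 5, 8] / [4] / [6] / [9];  Q = [1, 2, 6] / [3] / [4] / [5]
  Insert 1 (step 7): P = [1, 5, 8] / [2] / [4] / [6] / [9];  Q = [1, 2, 6] / [3] / [4] / [5] / [7]
  Insert 7 (step 8): P = [1, 5, 7] / [2, 8] / [4] / [6] / [9];  Q = [1, 2, 6] / [3, 8] / [4] / [5] / [7]
  Insert 3 (step 9): P = [1, 3, 7] / [2, 5] / [4, 8] / [6] / [9];  Q = [1, 2, 6] / [3, 8] / [4, 9] / [5] / [7]
Final shape: (3, 2, 2, 1, 1).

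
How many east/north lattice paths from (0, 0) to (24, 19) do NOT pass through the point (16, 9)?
Number of paths = 711075931800

Total paths from (0, 0) to (24, 19): C(43, 24) = 800472431850. Paths through (16, 9): (paths (0, 0) → (16, 9)) × (paths (16, 9) → (24, 19)) = C(25, 16) · C(18, 8) = 2042975 · 43758 = 89396500050. Avoidance count = 800472431850 − 89396500050 = 711075931800.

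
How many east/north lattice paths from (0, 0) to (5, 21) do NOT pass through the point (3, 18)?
Number of paths = 52480

Total paths from (0, 0) to (5, 21): C(26, 5) = 65780. Paths through (3, 18): (paths (0, 0) → (3, 18)) × (paths (3, 18) → (5, 21)) = C(21, 3) · C(5, 2) = 1330 · 10 = 13300. Avoidance count = 65780 − 13300 = 52480.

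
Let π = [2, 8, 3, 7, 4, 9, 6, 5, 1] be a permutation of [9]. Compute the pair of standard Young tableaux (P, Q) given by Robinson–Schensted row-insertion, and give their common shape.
P = [1, 3, 4, 5] / [2, 9] / [6] / [7] / [8];  Q = [1, 2, 4, 6] / [3, 7] / [5] / [8] / [9];  common shape = (4, 2, 1, 1, 1)

Row-insert the values π_1, π_2, … into P one at a time, bumping the leftmost entry strictly greater than the inserted value down to the next row. The recording tableau Q records, in position (i, j), the step at which that cell was added to P.
  Insert 2 (step 1): P = [2];  Q = [1]
  Insert 8 (step 2): P = [2, 8];  Q = [1, 2]
  Insert 3 (step 3): P = [2, 3] / [8];  Q = [1, 2] / [3]
  Insert 7 (step 4): P = [2, 3, 7] / [8];  Q = [1, 2, 4] / [3]
  Insert 4 (step 5): P = [2, 3, 4] / [7] / [8];  Q = [1, 2, 4] / [3] / [5]
  Insert 9 (step 6): P = [2, 3, 4, 9] / [7] / [8];  Q = [1, 2, 4, 6] / [3] / [5]
  Insert 6 (step 7): P = [2, 3, 4, 6] / [7, 9] / [8];  Q = [1, 2, 4, 6] / [3, 7] / [5]
  Insert 5 (step 8): P = [2, 3, 4, 5] / [6, 9] / [7] / [8];  Q = [1, 2, 4, 6] / [3, 7] / [5] / [8]
  Insert 1 (step 9): P = [1, 3, 4, 5] / [2, 9] / [6] / [7] / [8];  Q = [1, 2, 4, 6] / [3, 7] / [5] / [8] / [9]
Final shape: (4, 2, 1, 1, 1).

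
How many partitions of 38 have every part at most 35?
p(38, parts ≤ 35) = 26011

Use the recurrence p(n, m) = p(n, m−1) + p(n−m, m): either the largest part is < m (count p(n, m−1)) or the largest part is exactly m (remove one copy of m, count p(n−m, m)). With p(0, ·) = 1 this gives p(38, parts ≤ 35) = 26011. (By conjugating Young diagrams, this also counts partitions of 38 into at most 35 parts.)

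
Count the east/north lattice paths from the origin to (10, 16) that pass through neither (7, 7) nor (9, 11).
Number of paths = 3857815

Inclusion–exclusion. Total paths: C(26, 10) = 5311735. Through P₁: C(14, 7)·C(12, 3) = 755040. Through P₂: C(20, 9)·C(6, 1) = 1007760. Since P₁ is strictly southwest of P₂, a monotone path through both must visit P₁ then P₂; paths through both = C(14, 7)·C(6, 2)·C(6, 1) = 308880. Avoid both = 5311735 − 755040 − 1007760 + 308880 = 3857815.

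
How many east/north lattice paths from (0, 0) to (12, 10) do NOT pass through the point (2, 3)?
Number of paths = 452166

Total paths from (0, 0) to (12, 10): C(22, 12) = 646646. Paths through (2, 3): (paths (0, 0) → (2, 3)) × (paths (2, 3) → (12, 10)) = C(5, 2) · C(17, 10) = 10 · 19448 = 194480. Avoidance count = 646646 − 194480 = 452166.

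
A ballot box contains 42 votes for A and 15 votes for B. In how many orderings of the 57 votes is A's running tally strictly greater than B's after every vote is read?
Strict-lead orderings = 10448517534840

Total orderings of the 57 votes with 42 for A: C(57, 42) = 22057981462440. By the Bertrand ballot formula (Cycle Lemma / reflection principle), the number of orderings in which A is strictly ahead of B throughout is (p − q)/(p + q) · C(p + q, p) = (42 − 15)/(42 + 15) · 22057981462440 = 10448517534840.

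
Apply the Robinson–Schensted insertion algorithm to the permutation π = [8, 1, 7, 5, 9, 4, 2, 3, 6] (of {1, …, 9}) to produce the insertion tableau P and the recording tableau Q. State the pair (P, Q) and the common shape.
P = [1, 2, 3, 6] / [4, 9] / [5] / [7] / [8];  Q = [1, 3, 5, 9] / [2, 8] / [4] / [6] / [7];  common shape = (4, 2, 1, 1, 1)

Row-insert the values π_1, π_2, … into P one at a time, bumping the leftmost entry strictly greater than the inserted value down to the next row. The recording tableau Q records, in position (i, j), the step at which that cell was added to P.
  Insert 8 (step 1): P = [8];  Q = [1]
  Insert 1 (step 2): P = [1] / [8];  Q = [1] / [2]
  Insert 7 (step 3): P = [1, 7] / [8];  Q = [1, 3] / [2]
  Insert 5 (step 4): P = [1, 5] / [7] / [8];  Q = [1, 3] / [2] / [4]
  Insert 9 (step 5): P = [1, 5, 9] / [7] / [8];  Q = [1, 3, 5] / [2] / [4]
  Insert 4 (step 6): P = [1, 4, 9] / [5] / [7] / [8];  Q = [1, 3, 5] / [2] / [4] / [6]
  Insert 2 (step 7): P = [1, 2, 9] / [4] / [5] / [7] / [8];  Q = [1, 3, 5] / [2] / [4] / [6] / [7]
  Insert 3 (step 8): P = [1, 2, 3] / [4, 9] / [5] / [7] / [8];  Q = [1, 3, 5] / [2, 8] / [4] / [6] / [7]
  Insert 6 (step 9): P = [1, 2, 3, 6] / [4, 9] / [5] / [7] / [8];  Q = [1, 3, 5, 9] / [2, 8] / [4] / [6] / [7]
Final shape: (4, 2, 1, 1, 1).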